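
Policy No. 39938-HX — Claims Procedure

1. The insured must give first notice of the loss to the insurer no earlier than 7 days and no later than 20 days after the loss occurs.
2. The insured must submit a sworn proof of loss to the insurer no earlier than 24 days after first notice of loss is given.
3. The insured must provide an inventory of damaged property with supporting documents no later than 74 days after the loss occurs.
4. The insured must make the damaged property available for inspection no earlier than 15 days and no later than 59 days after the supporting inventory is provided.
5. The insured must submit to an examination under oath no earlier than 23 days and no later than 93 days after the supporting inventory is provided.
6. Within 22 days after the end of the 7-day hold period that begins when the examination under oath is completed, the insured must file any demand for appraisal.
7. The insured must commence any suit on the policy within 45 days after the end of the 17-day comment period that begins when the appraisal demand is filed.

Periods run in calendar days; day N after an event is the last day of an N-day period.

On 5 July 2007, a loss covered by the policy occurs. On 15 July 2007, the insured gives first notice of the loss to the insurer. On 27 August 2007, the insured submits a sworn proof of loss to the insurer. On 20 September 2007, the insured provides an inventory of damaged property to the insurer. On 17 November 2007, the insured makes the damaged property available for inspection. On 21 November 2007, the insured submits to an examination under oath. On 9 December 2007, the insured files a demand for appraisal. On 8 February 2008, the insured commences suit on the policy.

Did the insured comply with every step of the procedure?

(1) the permitted window runs from 5 July 2007 + 7 = 12 July 2007 to 5 July 2007 + 20 = 25 July 2007; done 15 July 2007 — within the window.
(2) permitted from 15 July 2007 + 24 days = 8 August 2007 onward; 27 August 2007 is on or after that date.
(3) due by 5 July 2007 + 74 days = 17 September 2007; 20 September 2007 misses that deadline by 3 days.
Later steps need not be reached.

No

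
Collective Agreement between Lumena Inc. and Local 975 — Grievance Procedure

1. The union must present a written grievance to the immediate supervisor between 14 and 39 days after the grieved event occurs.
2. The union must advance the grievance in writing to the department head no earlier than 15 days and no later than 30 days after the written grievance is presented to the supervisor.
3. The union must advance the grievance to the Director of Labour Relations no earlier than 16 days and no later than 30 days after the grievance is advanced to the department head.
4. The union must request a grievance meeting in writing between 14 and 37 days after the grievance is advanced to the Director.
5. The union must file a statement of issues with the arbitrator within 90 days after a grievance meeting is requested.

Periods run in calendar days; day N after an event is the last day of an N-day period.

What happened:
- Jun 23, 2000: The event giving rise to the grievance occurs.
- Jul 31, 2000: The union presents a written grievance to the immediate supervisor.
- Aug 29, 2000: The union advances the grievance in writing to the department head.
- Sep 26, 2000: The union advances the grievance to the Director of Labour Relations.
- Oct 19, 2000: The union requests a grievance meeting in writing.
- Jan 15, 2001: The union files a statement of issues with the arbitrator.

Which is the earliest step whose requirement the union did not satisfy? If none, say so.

None — every step was satisfied

Step 1: the window is 14–39 days after Jun 23, 2000 (when the grieved event occurs), so Jul 7, 2000 through Aug 1, 2000; Jul 31, 2000 falls inside that range.
Step 2: the window is 15–30 days after Jul 31, 2000 (when the written grievance is presented to the supervisor), so Aug 15, 2000 through Aug 30, 2000; Aug 29, 2000 falls inside that range.
Step 3: the window is 16–30 days after Aug 29, 2000 (when the grievance is advanced to the department head), so Sep 14, 2000 through Sep 28, 2000; done Sep 26, 2000 — within the window.
Step 4: the window is 14–37 days after Sep 26, 2000 (when the grievance is advanced to the Director), so Oct 10, 2000 through Nov 2, 2000; done Oct 19, 2000 — within the window.
Step 5: 90 days after Oct 19, 2000 (when a grievance meeting is requested) is Jan 17, 2001; Jan 15, 2001 is within that limit.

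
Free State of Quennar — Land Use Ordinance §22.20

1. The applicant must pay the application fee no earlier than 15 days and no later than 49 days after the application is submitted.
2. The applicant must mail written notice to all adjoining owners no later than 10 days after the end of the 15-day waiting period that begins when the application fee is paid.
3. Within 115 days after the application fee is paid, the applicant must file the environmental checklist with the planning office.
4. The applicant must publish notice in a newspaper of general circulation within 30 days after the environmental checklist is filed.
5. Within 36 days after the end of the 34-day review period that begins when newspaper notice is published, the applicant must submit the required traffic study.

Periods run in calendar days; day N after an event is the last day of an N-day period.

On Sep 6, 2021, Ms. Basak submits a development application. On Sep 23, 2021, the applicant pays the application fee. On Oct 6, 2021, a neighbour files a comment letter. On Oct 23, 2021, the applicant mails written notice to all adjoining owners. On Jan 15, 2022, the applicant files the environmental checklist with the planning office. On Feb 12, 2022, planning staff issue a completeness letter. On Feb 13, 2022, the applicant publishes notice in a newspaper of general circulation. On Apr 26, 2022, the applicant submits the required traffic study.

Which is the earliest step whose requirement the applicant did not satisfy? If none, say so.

Step 1 — 15 and 49 days from Sep 6, 2021 (when the application is submitted) are Sep 21, 2021 and Oct 25, 2021 respectively; done Sep 23, 2021 — within the window.
Step 2 — counting 10 days from Oct 8, 2021 (end of the 15-day waiting period, which began when the application fee is paid on Sep 23, 2021) gives a deadline of Oct 18, 2021; done Oct 23, 2021 — 5 days late.

Step 2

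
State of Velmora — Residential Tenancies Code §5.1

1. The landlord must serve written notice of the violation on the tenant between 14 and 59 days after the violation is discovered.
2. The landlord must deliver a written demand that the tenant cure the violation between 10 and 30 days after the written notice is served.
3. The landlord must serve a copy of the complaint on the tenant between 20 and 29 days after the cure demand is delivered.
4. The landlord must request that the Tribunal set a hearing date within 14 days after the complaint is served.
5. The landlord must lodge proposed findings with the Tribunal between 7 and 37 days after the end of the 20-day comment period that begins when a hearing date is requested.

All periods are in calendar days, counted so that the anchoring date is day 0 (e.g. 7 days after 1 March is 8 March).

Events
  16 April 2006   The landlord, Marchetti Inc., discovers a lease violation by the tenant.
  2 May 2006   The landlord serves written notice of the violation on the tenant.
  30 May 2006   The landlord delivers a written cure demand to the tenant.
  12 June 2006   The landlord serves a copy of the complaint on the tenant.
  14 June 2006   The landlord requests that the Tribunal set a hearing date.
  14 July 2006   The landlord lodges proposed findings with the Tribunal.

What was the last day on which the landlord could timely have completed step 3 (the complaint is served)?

28 June 2006

Step 3 runs from 30 May 2006, when the cure demand is delivered. The window is 20–29 days after 30 May 2006; it closes on 28 June 2006.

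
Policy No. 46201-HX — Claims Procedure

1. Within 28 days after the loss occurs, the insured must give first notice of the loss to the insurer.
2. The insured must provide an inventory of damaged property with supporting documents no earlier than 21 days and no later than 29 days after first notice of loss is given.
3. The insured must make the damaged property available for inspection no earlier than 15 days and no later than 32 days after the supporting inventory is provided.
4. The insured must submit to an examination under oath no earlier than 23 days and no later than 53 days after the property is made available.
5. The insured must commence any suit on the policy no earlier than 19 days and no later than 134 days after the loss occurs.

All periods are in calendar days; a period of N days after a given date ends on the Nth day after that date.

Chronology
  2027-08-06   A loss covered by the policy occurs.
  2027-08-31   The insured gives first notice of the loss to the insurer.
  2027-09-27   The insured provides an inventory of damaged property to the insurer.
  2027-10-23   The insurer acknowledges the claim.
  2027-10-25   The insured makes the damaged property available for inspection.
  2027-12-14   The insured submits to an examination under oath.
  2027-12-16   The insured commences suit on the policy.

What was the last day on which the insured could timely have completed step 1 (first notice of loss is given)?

2027-09-03

Step 1 runs from 2027-08-06, when the loss occurs. 28 days after 2027-08-06 is 2027-09-03.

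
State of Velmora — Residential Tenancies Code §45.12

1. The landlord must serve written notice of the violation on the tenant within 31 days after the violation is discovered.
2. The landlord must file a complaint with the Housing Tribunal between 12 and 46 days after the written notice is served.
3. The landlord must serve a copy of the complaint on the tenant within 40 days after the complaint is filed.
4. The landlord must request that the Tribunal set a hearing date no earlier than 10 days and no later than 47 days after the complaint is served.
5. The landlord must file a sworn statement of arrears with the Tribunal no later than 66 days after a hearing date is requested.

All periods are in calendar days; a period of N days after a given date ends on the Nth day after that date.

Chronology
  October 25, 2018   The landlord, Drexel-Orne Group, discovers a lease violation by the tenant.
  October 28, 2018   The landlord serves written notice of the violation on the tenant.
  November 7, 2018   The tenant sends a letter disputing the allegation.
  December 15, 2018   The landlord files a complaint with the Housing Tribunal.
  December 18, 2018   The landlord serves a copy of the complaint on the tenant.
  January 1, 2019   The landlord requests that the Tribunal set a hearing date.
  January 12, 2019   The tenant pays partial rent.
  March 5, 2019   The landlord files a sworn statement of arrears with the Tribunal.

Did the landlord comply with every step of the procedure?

(1) due by October 25, 2018 + 31 days = November 25, 2018; done October 28, 2018 — timely.
(2) the permitted window runs from October 28, 2018 + 12 = November 9, 2018 to October 28, 2018 + 46 = December 13, 2018; December 15, 2018 is 2 days past the end of the window.

No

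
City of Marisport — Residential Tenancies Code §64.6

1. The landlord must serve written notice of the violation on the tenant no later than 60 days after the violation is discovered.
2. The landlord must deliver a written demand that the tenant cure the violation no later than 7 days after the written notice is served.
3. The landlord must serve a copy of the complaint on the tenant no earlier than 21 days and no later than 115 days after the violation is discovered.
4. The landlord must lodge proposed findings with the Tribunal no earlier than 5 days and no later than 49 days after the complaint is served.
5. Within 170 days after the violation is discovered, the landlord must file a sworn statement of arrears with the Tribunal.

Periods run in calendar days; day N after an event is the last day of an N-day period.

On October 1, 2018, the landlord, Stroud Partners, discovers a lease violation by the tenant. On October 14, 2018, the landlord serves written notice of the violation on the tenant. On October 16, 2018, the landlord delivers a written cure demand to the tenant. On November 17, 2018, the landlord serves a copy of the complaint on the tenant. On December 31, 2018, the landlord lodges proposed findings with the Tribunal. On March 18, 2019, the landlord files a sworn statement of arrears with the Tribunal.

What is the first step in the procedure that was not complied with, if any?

(1) due by October 1, 2018 + 60 days = November 30, 2018; October 14, 2018 is within that limit.
(2) due by October 14, 2018 + 7 days = October 21, 2018; done October 16, 2018 — timely.
(3) the permitted window runs from October 1, 2018 + 21 = October 22, 2018 to October 1, 2018 + 115 = January 24, 2019; November 17, 2018 falls inside that range.
(4) the permitted window runs from November 17, 2018 + 5 = November 22, 2018 to November 17, 2018 + 49 = January 5, 2019; December 31, 2018 falls inside that range.
(5) due by October 1, 2018 + 170 days = March 20, 2019; done March 18, 2019 — timely.

None — every step was satisfied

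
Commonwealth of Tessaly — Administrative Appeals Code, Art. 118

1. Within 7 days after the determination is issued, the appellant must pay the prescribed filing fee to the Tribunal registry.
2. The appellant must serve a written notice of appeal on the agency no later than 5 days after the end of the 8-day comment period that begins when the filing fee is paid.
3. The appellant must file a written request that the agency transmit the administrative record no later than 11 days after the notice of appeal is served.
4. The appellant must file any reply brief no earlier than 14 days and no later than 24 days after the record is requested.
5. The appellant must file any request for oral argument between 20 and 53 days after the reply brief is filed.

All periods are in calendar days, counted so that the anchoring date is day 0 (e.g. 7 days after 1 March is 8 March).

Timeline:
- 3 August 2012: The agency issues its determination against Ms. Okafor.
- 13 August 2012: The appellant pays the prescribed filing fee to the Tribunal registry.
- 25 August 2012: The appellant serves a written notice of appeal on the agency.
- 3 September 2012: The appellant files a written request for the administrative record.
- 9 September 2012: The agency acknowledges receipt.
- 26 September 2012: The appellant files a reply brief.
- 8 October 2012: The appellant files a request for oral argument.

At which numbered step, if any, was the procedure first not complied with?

Step 1

Step 1: 7 days after 3 August 2012 (when the determination is issued) is 10 August 2012; not done until 13 August 2012, 3 days after the deadline.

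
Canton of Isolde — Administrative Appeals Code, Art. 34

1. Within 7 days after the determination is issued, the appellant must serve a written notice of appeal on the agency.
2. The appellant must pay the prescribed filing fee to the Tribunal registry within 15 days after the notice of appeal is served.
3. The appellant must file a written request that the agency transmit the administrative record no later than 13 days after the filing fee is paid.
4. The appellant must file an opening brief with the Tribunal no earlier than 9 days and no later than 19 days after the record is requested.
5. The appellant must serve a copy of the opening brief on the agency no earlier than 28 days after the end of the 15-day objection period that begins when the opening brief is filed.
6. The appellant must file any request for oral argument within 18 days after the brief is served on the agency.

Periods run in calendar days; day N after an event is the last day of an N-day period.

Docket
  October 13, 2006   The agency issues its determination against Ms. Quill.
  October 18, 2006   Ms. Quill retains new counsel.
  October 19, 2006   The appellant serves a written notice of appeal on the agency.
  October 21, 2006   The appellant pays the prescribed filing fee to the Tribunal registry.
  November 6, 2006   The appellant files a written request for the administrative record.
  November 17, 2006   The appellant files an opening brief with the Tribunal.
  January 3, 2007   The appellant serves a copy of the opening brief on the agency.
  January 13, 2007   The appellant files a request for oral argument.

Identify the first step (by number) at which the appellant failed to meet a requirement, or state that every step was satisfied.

Step 1 — counting 7 days from October 13, 2006 (when the determination is issued) gives a deadline of October 20, 2006; completed October 19, 2006, before the deadline.
Step 2 — counting 15 days from October 19, 2006 (when the notice of appeal is served) gives a deadline of November 3, 2006; done October 21, 2006 — timely.
Step 3 — counting 13 days from October 21, 2006 (when the filing fee is paid) gives a deadline of November 3, 2006; November 6, 2006 misses that deadline by 3 days.
Later steps need not be reached.

Step 3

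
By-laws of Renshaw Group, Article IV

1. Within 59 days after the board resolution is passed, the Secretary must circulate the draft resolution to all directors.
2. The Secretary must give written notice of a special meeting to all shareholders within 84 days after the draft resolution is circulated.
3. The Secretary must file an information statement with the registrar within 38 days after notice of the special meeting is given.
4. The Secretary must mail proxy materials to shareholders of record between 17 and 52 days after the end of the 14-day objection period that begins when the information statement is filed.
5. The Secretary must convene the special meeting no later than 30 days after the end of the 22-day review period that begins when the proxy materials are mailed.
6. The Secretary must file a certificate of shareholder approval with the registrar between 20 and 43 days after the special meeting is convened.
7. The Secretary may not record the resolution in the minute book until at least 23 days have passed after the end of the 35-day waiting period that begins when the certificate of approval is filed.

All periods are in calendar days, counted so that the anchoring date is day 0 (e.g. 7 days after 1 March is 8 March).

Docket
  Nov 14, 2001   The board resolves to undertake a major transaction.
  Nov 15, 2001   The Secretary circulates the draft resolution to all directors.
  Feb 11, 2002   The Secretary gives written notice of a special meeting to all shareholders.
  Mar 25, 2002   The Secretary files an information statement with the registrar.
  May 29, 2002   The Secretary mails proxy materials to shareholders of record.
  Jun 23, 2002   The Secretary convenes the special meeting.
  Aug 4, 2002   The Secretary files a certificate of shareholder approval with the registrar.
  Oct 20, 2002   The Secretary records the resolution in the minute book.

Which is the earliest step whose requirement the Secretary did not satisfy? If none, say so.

Step 2

Step 1 — counting 59 days from Nov 14, 2001 (when the board resolution is passed) gives a deadline of Jan 12, 2002; done Nov 15, 2001 — timely.
Step 2 — counting 84 days from Nov 15, 2001 (when the draft resolution is circulated) gives a deadline of Feb 7, 2002; done Feb 11, 2002 — 4 days late.
That is the first point of non-compliance.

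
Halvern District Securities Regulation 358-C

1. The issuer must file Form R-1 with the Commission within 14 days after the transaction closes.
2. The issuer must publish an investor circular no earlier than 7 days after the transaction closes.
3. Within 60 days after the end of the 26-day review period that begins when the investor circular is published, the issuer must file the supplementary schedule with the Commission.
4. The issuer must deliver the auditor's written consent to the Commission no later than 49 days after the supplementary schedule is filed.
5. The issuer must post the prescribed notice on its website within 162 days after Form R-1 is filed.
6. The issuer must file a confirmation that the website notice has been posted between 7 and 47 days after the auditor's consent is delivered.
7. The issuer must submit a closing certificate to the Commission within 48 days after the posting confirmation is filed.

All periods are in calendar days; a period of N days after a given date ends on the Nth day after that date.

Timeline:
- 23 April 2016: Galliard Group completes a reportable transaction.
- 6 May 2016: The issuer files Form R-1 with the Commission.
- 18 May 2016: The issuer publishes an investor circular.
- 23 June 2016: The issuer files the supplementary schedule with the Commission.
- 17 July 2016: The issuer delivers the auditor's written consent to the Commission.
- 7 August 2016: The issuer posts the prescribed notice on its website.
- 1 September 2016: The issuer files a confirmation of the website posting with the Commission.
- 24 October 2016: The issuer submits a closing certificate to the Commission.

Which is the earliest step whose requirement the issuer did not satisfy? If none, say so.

(1) due by 23 April 2016 + 14 days = 7 May 2016; 6 May 2016 is within that limit.
(2) permitted from 23 April 2016 + 7 days = 30 April 2016 onward; done 18 May 2016 — permitted.
(3) due by 13 June 2016 + 60 days = 12 August 2016; done 23 June 2016 — timely.
(4) due by 23 June 2016 + 49 days = 11 August 2016; completed 17 July 2016, before the deadline.
(5) due by 6 May 2016 + 162 days = 15 October 2016; 7 August 2016 is within that limit.
(6) the permitted window runs from 17 July 2016 + 7 = 24 July 2016 to 17 July 2016 + 47 = 2 September 2016; done 1 September 2016 — within the window.
(7) due by 1 September 2016 + 48 days = 19 October 2016; 24 October 2016 misses that deadline by 5 days.
That is the first point of non-compliance.

Step 7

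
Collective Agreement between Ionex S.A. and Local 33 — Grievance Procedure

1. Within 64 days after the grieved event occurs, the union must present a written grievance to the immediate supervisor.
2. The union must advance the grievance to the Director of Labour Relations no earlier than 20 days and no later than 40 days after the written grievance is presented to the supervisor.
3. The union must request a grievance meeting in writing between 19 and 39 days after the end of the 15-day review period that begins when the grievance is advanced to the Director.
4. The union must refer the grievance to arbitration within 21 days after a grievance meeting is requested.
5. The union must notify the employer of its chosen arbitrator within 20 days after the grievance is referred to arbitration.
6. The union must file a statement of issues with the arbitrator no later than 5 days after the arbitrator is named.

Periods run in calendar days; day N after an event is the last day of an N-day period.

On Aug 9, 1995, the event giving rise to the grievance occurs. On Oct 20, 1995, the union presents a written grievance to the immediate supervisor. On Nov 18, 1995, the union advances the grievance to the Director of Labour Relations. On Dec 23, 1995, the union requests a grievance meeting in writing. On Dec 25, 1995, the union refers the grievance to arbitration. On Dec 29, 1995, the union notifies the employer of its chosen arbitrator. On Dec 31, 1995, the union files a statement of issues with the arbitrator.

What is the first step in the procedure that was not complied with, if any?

Step 1

(1) due by Aug 9, 1995 + 64 days = Oct 12, 1995; done Oct 20, 1995 — 8 days late.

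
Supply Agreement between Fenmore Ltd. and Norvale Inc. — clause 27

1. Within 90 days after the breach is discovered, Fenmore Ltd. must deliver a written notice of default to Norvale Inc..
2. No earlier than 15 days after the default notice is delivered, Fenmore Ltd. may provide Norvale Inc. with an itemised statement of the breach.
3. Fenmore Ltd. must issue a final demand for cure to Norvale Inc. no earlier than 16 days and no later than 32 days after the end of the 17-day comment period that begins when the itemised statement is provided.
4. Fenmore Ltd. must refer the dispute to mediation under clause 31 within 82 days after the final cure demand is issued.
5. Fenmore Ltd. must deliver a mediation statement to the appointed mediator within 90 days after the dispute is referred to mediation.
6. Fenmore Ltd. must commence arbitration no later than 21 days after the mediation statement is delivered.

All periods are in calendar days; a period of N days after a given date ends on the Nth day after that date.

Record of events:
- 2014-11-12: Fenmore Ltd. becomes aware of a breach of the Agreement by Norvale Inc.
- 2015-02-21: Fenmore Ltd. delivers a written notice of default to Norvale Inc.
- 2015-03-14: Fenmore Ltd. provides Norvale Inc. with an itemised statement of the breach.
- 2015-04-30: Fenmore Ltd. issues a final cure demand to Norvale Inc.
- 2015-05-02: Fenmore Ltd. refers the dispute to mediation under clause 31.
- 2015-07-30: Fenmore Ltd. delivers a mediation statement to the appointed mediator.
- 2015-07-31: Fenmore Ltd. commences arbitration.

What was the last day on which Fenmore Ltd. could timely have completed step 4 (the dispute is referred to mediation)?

Step 4 runs from 2015-04-30, when the final cure demand is issued. 82 days after 2015-04-30 is 2015-07-21.

2015-07-21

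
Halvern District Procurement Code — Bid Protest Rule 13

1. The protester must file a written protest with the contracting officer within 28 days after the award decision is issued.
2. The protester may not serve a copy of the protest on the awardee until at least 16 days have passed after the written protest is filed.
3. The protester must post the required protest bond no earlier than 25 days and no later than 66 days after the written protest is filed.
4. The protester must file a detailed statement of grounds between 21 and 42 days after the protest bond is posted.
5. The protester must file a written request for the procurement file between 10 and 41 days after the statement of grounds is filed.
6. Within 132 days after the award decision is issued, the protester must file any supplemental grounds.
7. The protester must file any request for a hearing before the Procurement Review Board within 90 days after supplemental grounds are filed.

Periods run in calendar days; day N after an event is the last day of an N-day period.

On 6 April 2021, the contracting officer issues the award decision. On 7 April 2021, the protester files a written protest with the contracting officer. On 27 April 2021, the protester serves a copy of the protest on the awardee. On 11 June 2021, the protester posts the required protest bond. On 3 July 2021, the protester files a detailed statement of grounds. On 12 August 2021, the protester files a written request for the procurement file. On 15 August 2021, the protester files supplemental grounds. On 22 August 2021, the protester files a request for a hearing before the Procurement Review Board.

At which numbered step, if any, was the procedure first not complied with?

Step 1 — counting 28 days from 6 April 2021 (when the award decision is issued) gives a deadline of 4 May 2021; done 7 April 2021 — timely.
Step 2 — must wait 16 days from 7 April 2021 (when the written protest is filed), so not before 23 April 2021; 27 April 2021 is on or after that date.
Step 3 — 25 and 66 days from 7 April 2021 (when the written protest is filed) are 2 May 2021 and 12 June 2021 respectively; done 11 June 2021 — within the window.
Step 4 — 21 and 42 days from 11 June 2021 (when the protest bond is posted) are 2 July 2021 and 23 July 2021 respectively; done 3 July 2021, which is between those dates.
Step 5 — 10 and 41 days from 3 July 2021 (when the statement of grounds is filed) are 13 July 2021 and 13 August 2021 respectively; done 12 August 2021 — within the window.
Step 6 — counting 132 days from 6 April 2021 (when the award decision is issued) gives a deadline of 16 August 2021; completed 15 August 2021, before the deadline.
Step 7 — counting 90 days from 15 August 2021 (when supplemental grounds are filed) gives a deadline of 13 November 2021; done 22 August 2021 — timely.

None — every step was satisfied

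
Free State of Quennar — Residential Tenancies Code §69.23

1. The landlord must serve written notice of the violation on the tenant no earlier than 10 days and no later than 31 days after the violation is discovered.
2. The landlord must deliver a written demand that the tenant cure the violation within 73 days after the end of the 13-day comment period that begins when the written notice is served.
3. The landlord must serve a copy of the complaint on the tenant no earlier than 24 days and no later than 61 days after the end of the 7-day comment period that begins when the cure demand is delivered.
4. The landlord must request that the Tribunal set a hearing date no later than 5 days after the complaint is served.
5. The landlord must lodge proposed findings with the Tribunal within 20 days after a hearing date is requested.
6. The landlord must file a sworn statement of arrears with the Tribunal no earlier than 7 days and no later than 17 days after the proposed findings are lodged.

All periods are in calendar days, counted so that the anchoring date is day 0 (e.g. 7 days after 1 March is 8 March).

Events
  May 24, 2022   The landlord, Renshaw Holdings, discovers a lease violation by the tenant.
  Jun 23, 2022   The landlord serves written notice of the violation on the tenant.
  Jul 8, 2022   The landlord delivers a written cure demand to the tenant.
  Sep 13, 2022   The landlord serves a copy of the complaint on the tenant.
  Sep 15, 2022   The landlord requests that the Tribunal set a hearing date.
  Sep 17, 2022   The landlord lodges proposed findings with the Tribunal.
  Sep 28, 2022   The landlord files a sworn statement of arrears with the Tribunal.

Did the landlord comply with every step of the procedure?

(1) the permitted window runs from May 24, 2022 + 10 = Jun 3, 2022 to May 24, 2022 + 31 = Jun 24, 2022; done Jun 23, 2022, which is between those dates.
(2) due by Jul 6, 2022 + 73 days = Sep 17, 2022; Jul 8, 2022 is within that limit.
(3) the permitted window runs from Jul 15, 2022 + 24 = Aug 8, 2022 to Jul 15, 2022 + 61 = Sep 14, 2022; Sep 13, 2022 falls inside that range.
(4) due by Sep 13, 2022 + 5 days = Sep 18, 2022; Sep 15, 2022 is within that limit.
(5) due by Sep 15, 2022 + 20 days = Oct 5, 2022; done Sep 17, 2022 — timely.
(6) the permitted window runs from Sep 17, 2022 + 7 = Sep 24, 2022 to Sep 17, 2022 + 17 = Oct 4, 2022; done Sep 28, 2022, which is between those dates.

Yes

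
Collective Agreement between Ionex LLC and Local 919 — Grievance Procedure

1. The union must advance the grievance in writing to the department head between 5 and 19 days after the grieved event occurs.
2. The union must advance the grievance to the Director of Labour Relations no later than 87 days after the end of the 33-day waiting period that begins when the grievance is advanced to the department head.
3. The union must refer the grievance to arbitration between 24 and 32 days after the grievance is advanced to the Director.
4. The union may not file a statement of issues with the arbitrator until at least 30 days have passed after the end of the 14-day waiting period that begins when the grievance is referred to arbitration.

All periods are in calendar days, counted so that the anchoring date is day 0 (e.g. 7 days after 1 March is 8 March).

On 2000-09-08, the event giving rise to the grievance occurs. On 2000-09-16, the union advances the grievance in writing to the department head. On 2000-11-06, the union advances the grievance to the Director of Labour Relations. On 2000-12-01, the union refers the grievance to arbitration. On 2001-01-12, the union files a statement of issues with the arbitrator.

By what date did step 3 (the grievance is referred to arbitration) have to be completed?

2000-12-08

Step 3 runs from 2000-11-06, when the grievance is advanced to the Director. The window is 24–32 days after 2000-11-06; it closes on 2000-12-08.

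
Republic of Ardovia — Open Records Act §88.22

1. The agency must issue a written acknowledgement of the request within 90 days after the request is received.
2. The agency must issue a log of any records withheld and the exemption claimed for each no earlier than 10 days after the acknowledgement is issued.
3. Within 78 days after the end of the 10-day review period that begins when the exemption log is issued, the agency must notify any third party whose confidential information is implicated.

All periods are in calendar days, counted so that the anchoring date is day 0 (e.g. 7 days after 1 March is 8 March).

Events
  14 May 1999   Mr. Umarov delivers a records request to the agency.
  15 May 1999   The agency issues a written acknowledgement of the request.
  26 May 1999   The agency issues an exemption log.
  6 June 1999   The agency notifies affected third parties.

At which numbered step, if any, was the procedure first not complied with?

Step 1: 90 days after 14 May 1999 (when the request is received) is 12 August 1999; completed 15 May 1999, before the deadline.
Step 2: the earliest permitted date is 10 days after 15 May 1999 (when the acknowledgement is issued), i.e. 25 May 1999; done 26 May 1999 — permitted.
Step 3: 78 days after 5 June 1999 (end of the 10-day review period, which began when the exemption log is issued on 26 May 1999) is 22 August 1999; completed 6 June 1999, before the deadline.

None — every step was satisfied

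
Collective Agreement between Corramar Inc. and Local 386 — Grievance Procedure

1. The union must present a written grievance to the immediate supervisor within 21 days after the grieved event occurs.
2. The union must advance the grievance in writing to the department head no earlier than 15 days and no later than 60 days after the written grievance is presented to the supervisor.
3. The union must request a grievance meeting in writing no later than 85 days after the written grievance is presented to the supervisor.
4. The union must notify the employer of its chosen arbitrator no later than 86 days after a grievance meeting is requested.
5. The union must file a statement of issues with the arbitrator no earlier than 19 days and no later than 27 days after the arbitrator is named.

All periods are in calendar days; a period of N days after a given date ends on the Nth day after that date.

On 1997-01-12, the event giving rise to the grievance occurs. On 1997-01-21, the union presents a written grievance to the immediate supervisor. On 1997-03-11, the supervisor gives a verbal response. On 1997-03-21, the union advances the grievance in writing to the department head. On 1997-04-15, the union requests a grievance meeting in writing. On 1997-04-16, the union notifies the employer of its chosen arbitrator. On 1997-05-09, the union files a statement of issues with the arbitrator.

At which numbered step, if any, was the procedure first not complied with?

(1) due by 1997-01-12 + 21 days = 1997-02-02; completed 1997-01-21, before the deadline.
(2) the permitted window runs from 1997-01-21 + 15 = 1997-02-05 to 1997-01-21 + 60 = 1997-03-22; done 1997-03-21, which is between those dates.
(3) due by 1997-01-21 + 85 days = 1997-04-16; done 1997-04-15 — timely.
(4) due by 1997-04-15 + 86 days = 1997-07-10; completed 1997-04-16, before the deadline.
(5) the permitted window runs from 1997-04-16 + 19 = 1997-05-05 to 1997-04-16 + 27 = 1997-05-13; done 1997-05-09, which is between those dates.

None — every step was satisfied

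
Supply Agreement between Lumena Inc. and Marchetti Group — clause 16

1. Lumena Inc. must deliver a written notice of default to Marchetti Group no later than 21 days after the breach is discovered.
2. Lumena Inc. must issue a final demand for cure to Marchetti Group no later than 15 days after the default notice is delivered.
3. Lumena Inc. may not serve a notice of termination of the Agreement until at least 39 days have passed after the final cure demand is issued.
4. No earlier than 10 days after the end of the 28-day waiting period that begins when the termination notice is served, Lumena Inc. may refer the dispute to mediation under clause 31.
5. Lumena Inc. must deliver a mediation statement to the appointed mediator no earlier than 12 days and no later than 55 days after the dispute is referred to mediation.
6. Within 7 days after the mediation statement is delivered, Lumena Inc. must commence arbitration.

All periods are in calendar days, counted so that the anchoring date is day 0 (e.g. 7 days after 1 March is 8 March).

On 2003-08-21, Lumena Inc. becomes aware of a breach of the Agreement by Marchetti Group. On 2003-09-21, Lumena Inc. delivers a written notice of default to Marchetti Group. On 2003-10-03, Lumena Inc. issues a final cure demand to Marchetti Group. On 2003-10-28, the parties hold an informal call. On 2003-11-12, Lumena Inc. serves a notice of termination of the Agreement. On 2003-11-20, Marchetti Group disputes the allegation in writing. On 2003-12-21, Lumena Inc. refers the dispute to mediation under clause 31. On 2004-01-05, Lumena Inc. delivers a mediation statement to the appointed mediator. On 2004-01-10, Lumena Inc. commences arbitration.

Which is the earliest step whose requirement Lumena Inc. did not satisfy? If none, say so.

Step 1

Step 1 — counting 21 days from 2003-08-21 (when the breach is discovered) gives a deadline of 2003-09-11; 2003-09-21 misses that deadline by 10 days.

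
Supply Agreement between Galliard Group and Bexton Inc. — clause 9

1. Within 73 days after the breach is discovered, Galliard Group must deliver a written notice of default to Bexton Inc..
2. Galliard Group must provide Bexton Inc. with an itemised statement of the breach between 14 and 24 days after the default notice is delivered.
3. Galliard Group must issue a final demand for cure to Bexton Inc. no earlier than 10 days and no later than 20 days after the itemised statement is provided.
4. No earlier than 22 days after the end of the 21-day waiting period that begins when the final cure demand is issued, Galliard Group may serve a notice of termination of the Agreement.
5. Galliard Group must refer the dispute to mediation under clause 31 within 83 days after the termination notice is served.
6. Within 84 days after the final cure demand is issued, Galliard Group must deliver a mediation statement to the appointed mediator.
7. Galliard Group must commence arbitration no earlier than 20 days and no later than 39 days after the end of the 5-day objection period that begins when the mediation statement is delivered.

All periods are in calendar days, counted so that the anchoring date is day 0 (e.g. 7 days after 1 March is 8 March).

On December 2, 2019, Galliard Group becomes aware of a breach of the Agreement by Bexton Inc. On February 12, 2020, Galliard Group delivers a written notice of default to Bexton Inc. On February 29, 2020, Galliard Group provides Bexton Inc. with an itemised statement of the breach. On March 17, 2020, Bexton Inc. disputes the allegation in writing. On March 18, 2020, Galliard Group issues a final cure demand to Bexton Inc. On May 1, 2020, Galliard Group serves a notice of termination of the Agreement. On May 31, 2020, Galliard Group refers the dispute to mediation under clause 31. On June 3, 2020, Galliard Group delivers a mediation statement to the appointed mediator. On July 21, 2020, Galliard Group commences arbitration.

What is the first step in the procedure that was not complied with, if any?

Step 1 — counting 73 days from December 2, 2019 (when the breach is discovered) gives a deadline of February 13, 2020; February 12, 2020 is within that limit.
Step 2 — 14 and 24 days from February 12, 2020 (when the default notice is delivered) are February 26, 2020 and March 7, 2020 respectively; done February 29, 2020 — within the window.
Step 3 — 10 and 20 days from February 29, 2020 (when the itemised statement is provided) are March 10, 2020 and March 20, 2020 respectively; done March 18, 2020, which is between those dates.
Step 4 — must wait 22 days from April 8, 2020 (end of the 21-day waiting period, which began when the final cure demand is issued on March 18, 2020), so not before April 30, 2020; May 1, 2020 is on or after that date.
Step 5 — counting 83 days from May 1, 2020 (when the termination notice is served) gives a deadline of July 23, 2020; May 31, 2020 is within that limit.
Step 6 — counting 84 days from March 18, 2020 (when the final cure demand is issued) gives a deadline of June 10, 2020; done June 3, 2020 — timely.
Step 7 — 20 and 39 days from June 8, 2020 (end of the 5-day objection period, which began when the mediation statement is delivered on June 3, 2020) are June 28, 2020 and July 17, 2020 respectively; July 21, 2020 is 4 days past the end of the window.

Step 7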